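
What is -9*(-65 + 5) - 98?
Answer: 442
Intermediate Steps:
-9*(-65 + 5) - 98 = -9*(-60) - 98 = 540 - 98 = 442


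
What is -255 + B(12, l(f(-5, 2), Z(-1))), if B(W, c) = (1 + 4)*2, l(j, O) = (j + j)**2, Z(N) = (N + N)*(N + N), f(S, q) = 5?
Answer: -245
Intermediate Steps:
Z(N) = 4*N**2 (Z(N) = (2*N)*(2*N) = 4*N**2)
l(j, O) = 4*j**2 (l(j, O) = (2*j)**2 = 4*j**2)
B(W, c) = 10 (B(W, c) = 5*2 = 10)
-255 + B(12, l(f(-5, 2), Z(-1))) = -255 + 10 = -245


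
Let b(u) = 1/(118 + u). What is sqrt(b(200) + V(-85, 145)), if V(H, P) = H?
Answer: I*sqrt(8595222)/318 ≈ 9.2194*I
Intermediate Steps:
sqrt(b(200) + V(-85, 145)) = sqrt(1/(118 + 200) - 85) = sqrt(1/318 - 85) = sqrt(-27029/318) = I*sqrt(8595222)/318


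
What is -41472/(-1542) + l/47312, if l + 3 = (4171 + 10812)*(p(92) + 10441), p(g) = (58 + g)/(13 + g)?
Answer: 141879356309/42557144 ≈ 3333.9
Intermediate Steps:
p(g) = (58 + g)/(13 + g)
l = 1095212330/7 (l = -3 + (4171 + 10812)*((58 + 92)/(13 + 92) + 10441) = -3 + 14983*(150/105 + 10441) = -3 + 14983*((1/105)*150 + 10441) = -3 + 14983*(10/7 + 10441) = -3 + 14983*(73097/7) = -3 + 1095212351/7 = 1095212330/7 ≈ 1.5646e+8)
-41472/(-1542) + l/47312 = -41472/(-1542) + (1095212330/7)/47312 = -41472*(-1/1542) + (1095212330/7)*(1/47312) = 6912/257 + 547606165/165592 = 141879356309/42557144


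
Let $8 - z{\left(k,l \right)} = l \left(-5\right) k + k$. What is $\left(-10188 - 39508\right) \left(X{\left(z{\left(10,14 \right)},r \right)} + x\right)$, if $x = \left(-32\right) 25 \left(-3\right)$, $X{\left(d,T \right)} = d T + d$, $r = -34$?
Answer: $1025427264$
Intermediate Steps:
$z{\left(k,l \right)} = 8 - k + 5 k l$ ($z{\left(k,l \right)} = 8 - \left(l \left(-5\right) k + k\right) = 8 - \left(- 5 l k + k\right) = 8 - \left(- 5 k l + k\right) = 8 - \left(k - 5 k l\right) = 8 + \left(- k + 5 k l\right) = 8 - k + 5 k l$)
$X{\left(d,T \right)} = d + T d$ ($X{\left(d,T \right)} = T d + d = d + T d$)
$x = 2400$ ($x = \left(-800\right) \left(-3\right) = 2400$)
$\left(-10188 - 39508\right) \left(X{\left(z{\left(10,14 \right)},r \right)} + x\right) = \left(-10188 - 39508\right) \left(\left(8 - 10 + 5 \cdot 10 \cdot 14\right) \left(1 - 34\right) + 2400\right) = - 49696 \left(\left(8 - 10 + 700\right) \left(-33\right) + 2400\right) = - 49696 \left(698 \left(-33\right) + 2400\right) = - 49696 \left(-23034 + 2400\right) = \left(-49696\right) \left(-20634\right) = 1025427264$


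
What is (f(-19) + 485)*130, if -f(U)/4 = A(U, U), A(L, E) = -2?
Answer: 64090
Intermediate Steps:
f(U) = 8 (f(U) = -4*(-2) = 8)
(f(-19) + 485)*130 = (8 + 485)*130 = 493*130 = 64090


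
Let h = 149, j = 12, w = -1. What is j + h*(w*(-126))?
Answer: 18786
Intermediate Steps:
j + h*(w*(-126)) = 12 + 149*(-1*(-126)) = 12 + 149*126 = 12 + 18774 = 18786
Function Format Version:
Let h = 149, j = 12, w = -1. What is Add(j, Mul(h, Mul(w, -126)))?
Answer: 18786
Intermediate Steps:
Add(j, Mul(h, Mul(w, -126))) = Add(12, Mul(149, Mul(-1, -126))) = Add(12, Mul(149, 126)) = Add(12, 18774) = 18786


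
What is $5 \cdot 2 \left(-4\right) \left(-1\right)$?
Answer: $40$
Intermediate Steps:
$5 \cdot 2 \left(-4\right) \left(-1\right) = 10 \left(-4\right) \left(-1\right) = \left(-40\right) \left(-1\right) = 40$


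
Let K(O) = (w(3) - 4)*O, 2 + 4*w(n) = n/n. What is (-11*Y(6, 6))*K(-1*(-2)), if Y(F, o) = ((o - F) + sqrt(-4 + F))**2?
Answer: 187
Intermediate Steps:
w(n) = -1/4 (w(n) = -1/2 + (n/n)/4 = -1/2 + (1/4)*1 = -1/2 + 1/4 = -1/4)
Y(F, o) = (o + sqrt(-4 + F) - F)**2
K(O) = -17*O/4 (K(O) = (-1/4 - 4)*O = -17*O/4)
(-11*Y(6, 6))*K(-1*(-2)) = (-11*(6 + sqrt(-4 + 6) - 1*6)**2)*(-(-17)*(-2)/4) = (-11*(6 + sqrt(2) - 6)**2)*(-17/4*2) = -11*(sqrt(2))**2*(-17/2) = -11*2*(-17/2) = -22*(-17/2) = 187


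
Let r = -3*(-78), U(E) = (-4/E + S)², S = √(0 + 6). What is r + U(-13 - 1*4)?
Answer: 69376/289 + 8*√6/17 ≈ 241.21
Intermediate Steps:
S = √6 ≈ 2.4495
U(E) = (√6 - 4/E)² (U(E) = (-4/E + √6)² = (√6 - 4/E)²)
r = 234
r + U(-13 - 1*4) = 234 + (-4 + (-13 - 1*4)*√6)²/(-13 - 1*4)² = 234 + (-4 + (-13 - 4)*√6)²/(-13 - 4)² = 234 + (-4 - 17*√6)²/(-17)² = 234 + (-4 - 17*√6)²/289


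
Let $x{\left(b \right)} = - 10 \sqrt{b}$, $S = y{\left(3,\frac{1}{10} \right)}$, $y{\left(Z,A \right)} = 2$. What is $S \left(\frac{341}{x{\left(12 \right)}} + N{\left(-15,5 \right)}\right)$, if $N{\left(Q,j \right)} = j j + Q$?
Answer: $20 - \frac{341 \sqrt{3}}{30} \approx 0.31236$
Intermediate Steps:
$S = 2$
$N{\left(Q,j \right)} = Q + j^{2}$ ($N{\left(Q,j \right)} = j^{2} + Q = Q + j^{2}$)
$S \left(\frac{341}{x{\left(12 \right)}} + N{\left(-15,5 \right)}\right) = 2 \left(\frac{341}{\left(-10\right) \sqrt{12}} - \left(15 - 5^{2}\right)\right) = 2 \left(\frac{341}{\left(-10\right) 2 \sqrt{3}} + \left(-15 + 25\right)\right) = 2 \left(\frac{341}{\left(-20\right) \sqrt{3}} + 10\right) = 2 \left(341 \left(- \frac{\sqrt{3}}{60}\right) + 10\right) = 2 \left(- \frac{341 \sqrt{3}}{60} + 10\right) = 2 \left(10 - \frac{341 \sqrt{3}}{60}\right) = 20 - \frac{341 \sqrt{3}}{30}$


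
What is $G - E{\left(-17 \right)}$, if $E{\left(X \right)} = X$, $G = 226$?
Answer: $243$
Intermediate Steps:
$G - E{\left(-17 \right)} = 226 - -17 = 226 + 17 = 243$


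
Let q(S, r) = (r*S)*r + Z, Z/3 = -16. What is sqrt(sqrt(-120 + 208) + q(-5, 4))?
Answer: sqrt(-128 + 2*sqrt(22)) ≈ 10.891*I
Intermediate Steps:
Z = -48 (Z = 3*(-16) = -48)
q(S, r) = -48 + S*r**2 (q(S, r) = (r*S)*r - 48 = (S*r)*r - 48 = S*r**2 - 48 = -48 + S*r**2)
sqrt(sqrt(-120 + 208) + q(-5, 4)) = sqrt(sqrt(-120 + 208) + (-48 - 5*4**2)) = sqrt(sqrt(88) + (-48 - 5*16)) = sqrt(2*sqrt(22) + (-48 - 80)) = sqrt(2*sqrt(22) - 128) = sqrt(-128 + 2*sqrt(22))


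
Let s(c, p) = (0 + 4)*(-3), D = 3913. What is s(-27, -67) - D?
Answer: -3925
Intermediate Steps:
s(c, p) = -12 (s(c, p) = 4*(-3) = -12)
s(-27, -67) - D = -12 - 1*3913 = -12 - 3913 = -3925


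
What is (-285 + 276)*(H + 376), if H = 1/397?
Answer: -1343457/397 ≈ -3384.0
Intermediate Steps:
H = 1/397 ≈ 0.0025189
(-285 + 276)*(H + 376) = (-285 + 276)*(1/397 + 376) = -9*149273/397 = -1343457/397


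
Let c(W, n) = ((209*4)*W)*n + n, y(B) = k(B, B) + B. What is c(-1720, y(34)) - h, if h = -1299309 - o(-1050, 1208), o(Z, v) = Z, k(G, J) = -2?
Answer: -44715149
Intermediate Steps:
y(B) = -2 + B
c(W, n) = n + 836*W*n (c(W, n) = (836*W)*n + n = 836*W*n + n = n + 836*W*n)
h = -1298259 (h = -1299309 - 1*(-1050) = -1299309 + 1050 = -1298259)
c(-1720, y(34)) - h = (-2 + 34)*(1 + 836*(-1720)) - 1*(-1298259) = 32*(1 - 1437920) + 1298259 = 32*(-1437919) + 1298259 = -46013408 + 1298259 = -44715149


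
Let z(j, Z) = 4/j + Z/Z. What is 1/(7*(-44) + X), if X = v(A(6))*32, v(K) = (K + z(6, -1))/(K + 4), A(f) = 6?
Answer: -15/4252 ≈ -0.0035278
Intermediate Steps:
z(j, Z) = 1 + 4/j (z(j, Z) = 4/j + 1 = 1 + 4/j)
v(K) = (5/3 + K)/(4 + K) (v(K) = (K + (4 + 6)/6)/(K + 4) = (K + (⅙)*10)/(4 + K) = (K + 5/3)/(4 + K) = (5/3 + K)/(4 + K))
X = 368/15 (X = ((5/3 + 6)/(4 + 6))*32 = ((23/3)/10)*32 = ((⅒)*(23/3))*32 = (23/30)*32 = 368/15 ≈ 24.533)
1/(7*(-44) + X) = 1/(7*(-44) + 368/15) = 1/(-308 + 368/15) = 1/(-4252/15) = -15/4252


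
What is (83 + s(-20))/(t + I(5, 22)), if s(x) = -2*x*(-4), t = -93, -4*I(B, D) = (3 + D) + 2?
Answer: 44/57 ≈ 0.77193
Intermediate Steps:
I(B, D) = -5/4 - D/4 (I(B, D) = -((3 + D) + 2)/4 = -(5 + D)/4 = -5/4 - D/4)
s(x) = 8*x
(83 + s(-20))/(t + I(5, 22)) = (83 + 8*(-20))/(-93 + (-5/4 - 1/4*22)) = (83 - 160)/(-93 + (-5/4 - 11/2)) = -77/(-93 - 27/4) = -77/(-399/4) = -77*(-4/399) = 44/57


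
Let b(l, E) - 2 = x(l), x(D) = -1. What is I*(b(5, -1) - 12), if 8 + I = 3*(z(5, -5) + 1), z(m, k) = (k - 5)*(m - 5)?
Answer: 55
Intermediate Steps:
b(l, E) = 1 (b(l, E) = 2 - 1 = 1)
z(m, k) = (-5 + k)*(-5 + m)
I = -5 (I = -8 + 3*((25 - 5*(-5) - 5*5 - 5*5) + 1) = -8 + 3*((25 + 25 - 25 - 25) + 1) = -8 + 3*(0 + 1) = -8 + 3*1 = -8 + 3 = -5)
I*(b(5, -1) - 12) = -5*(1 - 12) = -5*(-11) = 55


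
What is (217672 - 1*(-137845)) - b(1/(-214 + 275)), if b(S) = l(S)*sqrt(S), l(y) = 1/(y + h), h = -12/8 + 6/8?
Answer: 355517 + 4*sqrt(61)/179 ≈ 3.5552e+5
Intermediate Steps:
h = -3/4 (h = -12*1/8 + 6*(1/8) = -3/2 + 3/4 = -3/4 ≈ -0.75000)
l(y) = 1/(-3/4 + y) (l(y) = 1/(y - 3/4) = 1/(-3/4 + y))
b(S) = 4*sqrt(S)/(-3 + 4*S) (b(S) = (4/(-3 + 4*S))*sqrt(S) = 4*sqrt(S)/(-3 + 4*S))
(217672 - 1*(-137845)) - b(1/(-214 + 275)) = (217672 - 1*(-137845)) - 4*sqrt(1/(-214 + 275))/(-3 + 4/(-214 + 275)) = (217672 + 137845) - 4*sqrt(1/61)/(-3 + 4/61) = 355517 - 4*sqrt(1/61)/(-3 + 4*(1/61)) = 355517 - 4*sqrt(61)/61/(-3 + 4/61) = 355517 - 4*sqrt(61)/61/(-179/61) = 355517 - 4*sqrt(61)/61*(-61)/179 = 355517 - (-4)*sqrt(61)/179 = 355517 + 4*sqrt(61)/179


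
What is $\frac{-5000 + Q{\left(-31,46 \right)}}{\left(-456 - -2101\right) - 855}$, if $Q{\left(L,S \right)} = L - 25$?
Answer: $- \frac{32}{5} \approx -6.4$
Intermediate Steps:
$Q{\left(L,S \right)} = -25 + L$
$\frac{-5000 + Q{\left(-31,46 \right)}}{\left(-456 - -2101\right) - 855} = \frac{-5000 - 56}{\left(-456 - -2101\right) - 855} = \frac{-5000 - 56}{\left(-456 + 2101\right) - 855} = - \frac{5056}{1645 - 855} = - \frac{5056}{790} = \left(-5056\right) \frac{1}{790} = - \frac{32}{5}$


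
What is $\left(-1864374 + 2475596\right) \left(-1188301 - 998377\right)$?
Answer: $-1336545700516$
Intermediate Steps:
$\left(-1864374 + 2475596\right) \left(-1188301 - 998377\right) = 611222 \left(-2186678\right) = -1336545700516$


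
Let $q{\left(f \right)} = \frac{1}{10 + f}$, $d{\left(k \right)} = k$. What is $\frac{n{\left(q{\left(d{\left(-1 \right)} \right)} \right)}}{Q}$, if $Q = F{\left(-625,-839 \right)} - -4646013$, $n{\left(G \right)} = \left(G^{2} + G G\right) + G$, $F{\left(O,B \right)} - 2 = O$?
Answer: $\frac{11}{376276590} \approx 2.9234 \cdot 10^{-8}$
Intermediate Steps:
$F{\left(O,B \right)} = 2 + O$
$n{\left(G \right)} = G + 2 G^{2}$ ($n{\left(G \right)} = \left(G^{2} + G^{2}\right) + G = 2 G^{2} + G = G + 2 G^{2}$)
$Q = 4645390$ ($Q = \left(2 - 625\right) - -4646013 = -623 + 4646013 = 4645390$)
$\frac{n{\left(q{\left(d{\left(-1 \right)} \right)} \right)}}{Q} = \frac{\frac{1}{10 - 1} \left(1 + \frac{2}{10 - 1}\right)}{4645390} = \frac{1 + \frac{2}{9}}{9} \cdot \frac{1}{4645390} = \frac{1}{9} \cdot \frac{11}{9} \cdot \frac{1}{4645390} = \frac{11}{81} \cdot \frac{1}{4645390} = \frac{11}{376276590}$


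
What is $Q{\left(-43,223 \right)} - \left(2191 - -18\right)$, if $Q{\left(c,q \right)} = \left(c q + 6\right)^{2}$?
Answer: $91831680$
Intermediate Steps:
$Q{\left(c,q \right)} = \left(6 + c q\right)^{2}$
$Q{\left(-43,223 \right)} - \left(2191 - -18\right) = \left(6 - 9589\right)^{2} - \left(2191 - -18\right) = \left(6 - 9589\right)^{2} - \left(2191 + 18\right) = \left(-9583\right)^{2} - 2209 = 91833889 - 2209 = 91831680$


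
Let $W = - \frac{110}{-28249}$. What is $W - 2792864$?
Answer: $- \frac{78895615026}{28249} \approx -2.7929 \cdot 10^{6}$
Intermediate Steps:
$W = \frac{110}{28249}$ ($W = \left(-110\right) \left(- \frac{1}{28249}\right) = \frac{110}{28249} \approx 0.0038939$)
$W - 2792864 = \frac{110}{28249} - 2792864 = - \frac{78895615026}{28249}$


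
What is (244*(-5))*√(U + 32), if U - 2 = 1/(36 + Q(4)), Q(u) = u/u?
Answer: -1220*√46583/37 ≈ -7116.6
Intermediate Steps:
Q(u) = 1
U = 75/37 (U = 2 + 1/(36 + 1) = 2 + 1/37 = 75/37 ≈ 2.0270)
(244*(-5))*√(U + 32) = (244*(-5))*√(75/37 + 32) = -1220*√46583/37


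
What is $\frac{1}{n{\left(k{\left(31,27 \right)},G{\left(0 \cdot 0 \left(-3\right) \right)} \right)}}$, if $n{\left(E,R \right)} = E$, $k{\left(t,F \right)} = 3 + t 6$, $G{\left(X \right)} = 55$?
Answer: $\frac{1}{189} \approx 0.005291$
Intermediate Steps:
$k{\left(t,F \right)} = 3 + 6 t$
$\frac{1}{n{\left(k{\left(31,27 \right)},G{\left(0 \cdot 0 \left(-3\right) \right)} \right)}} = \frac{1}{3 + 6 \cdot 31} = \frac{1}{3 + 186} = \frac{1}{189}$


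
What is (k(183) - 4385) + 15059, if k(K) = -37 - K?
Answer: 10454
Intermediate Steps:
(k(183) - 4385) + 15059 = ((-37 - 1*183) - 4385) + 15059 = ((-37 - 183) - 4385) + 15059 = (-220 - 4385) + 15059 = -4605 + 15059 = 10454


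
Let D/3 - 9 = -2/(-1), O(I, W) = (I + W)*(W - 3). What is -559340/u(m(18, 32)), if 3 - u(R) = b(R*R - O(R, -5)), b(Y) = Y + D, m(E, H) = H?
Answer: 55934/127 ≈ 440.43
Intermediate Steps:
O(I, W) = (-3 + W)*(I + W) (O(I, W) = (I + W)*(-3 + W) = (-3 + W)*(I + W))
D = 33 (D = 27 + 3*(-2/(-1)) = 27 + 3*(-2*(-1)) = 27 + 3*2 = 27 + 6 = 33)
b(Y) = 33 + Y (b(Y) = Y + 33 = 33 + Y)
u(R) = 10 - R² - 8*R (u(R) = 3 - (33 + (R*R - ((-5)² - 3*R - 3*(-5) + R*(-5)))) = 3 - (33 + (R² - (25 - 3*R + 15 - 5*R))) = 3 - (33 + (R² - (40 - 8*R))) = 3 - (33 + (R² + (-40 + 8*R))) = 3 - (33 + (-40 + R² + 8*R)) = 3 - (-7 + R² + 8*R) = 3 + (7 - R² - 8*R) = 10 - R² - 8*R)
-559340/u(m(18, 32)) = -559340/(10 - 1*32² - 8*32) = -559340/(10 - 1*1024 - 256) = -559340/(10 - 1024 - 256) = -559340/(-1270) = -559340*(-1/1270) = 55934/127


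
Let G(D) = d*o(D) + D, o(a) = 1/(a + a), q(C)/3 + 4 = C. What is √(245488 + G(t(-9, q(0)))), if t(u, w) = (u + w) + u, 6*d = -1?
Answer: √883648810/60 ≈ 495.44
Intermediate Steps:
d = -⅙ (d = (⅙)*(-1) = -⅙ ≈ -0.16667)
q(C) = -12 + 3*C
o(a) = 1/(2*a)
t(u, w) = w + 2*u
G(D) = D - 1/(12*D) (G(D) = -1/(12*D) + D = D - 1/(12*D))
√(245488 + G(t(-9, q(0)))) = √(245488 + (((-12 + 3*0) + 2*(-9)) - 1/(12*((-12 + 3*0) + 2*(-9))))) = √(245488 + (((-12 + 0) - 18) - 1/(12*((-12 + 0) - 18)))) = √(245488 + ((-12 - 18) - 1/(12*(-12 - 18)))) = √(245488 + (-30 - 1/12/(-30))) = √(245488 + (-30 - 1/12*(-1/30))) = √(245488 + (-30 + 1/360)) = √(245488 - 10799/360) = √(88364881/360) = √883648810/60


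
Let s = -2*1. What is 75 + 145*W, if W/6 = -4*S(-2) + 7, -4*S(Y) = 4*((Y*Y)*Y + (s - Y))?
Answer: -21675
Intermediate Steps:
s = -2
S(Y) = 2 + Y - Y³ (S(Y) = -((Y*Y)*Y + (-2 - Y)) = -(Y²*Y + (-2 - Y)) = -(Y³ + (-2 - Y)) = -(-2 + Y³ - Y) = -(-8 - 4*Y + 4*Y³)/4 = 2 + Y - Y³)
W = -150 (W = 6*(-4*(2 - 2 - 1*(-2)³) + 7) = 6*(-4*(2 - 2 - 1*(-8)) + 7) = 6*(-4*(2 - 2 + 8) + 7) = 6*(-4*8 + 7) = 6*(-32 + 7) = 6*(-25) = -150)
75 + 145*W = 75 + 145*(-150) = 75 - 21750 = -21675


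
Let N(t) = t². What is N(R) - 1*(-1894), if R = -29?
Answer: 2735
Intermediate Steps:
N(R) - 1*(-1894) = (-29)² - 1*(-1894) = 841 + 1894 = 2735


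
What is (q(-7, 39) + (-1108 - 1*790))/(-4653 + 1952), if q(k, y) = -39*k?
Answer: 1625/2701 ≈ 0.60163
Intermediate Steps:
(q(-7, 39) + (-1108 - 1*790))/(-4653 + 1952) = (-39*(-7) + (-1108 - 1*790))/(-4653 + 1952) = (273 + (-1108 - 790))/(-2701) = (273 - 1898)*(-1/2701) = -1625*(-1/2701) = 1625/2701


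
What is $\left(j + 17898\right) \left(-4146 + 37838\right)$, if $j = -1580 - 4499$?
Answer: $398205748$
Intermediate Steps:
$j = -6079$ ($j = -1580 - 4499 = -6079$)
$\left(j + 17898\right) \left(-4146 + 37838\right) = \left(-6079 + 17898\right) \left(-4146 + 37838\right) = 11819 \cdot 33692 = 398205748$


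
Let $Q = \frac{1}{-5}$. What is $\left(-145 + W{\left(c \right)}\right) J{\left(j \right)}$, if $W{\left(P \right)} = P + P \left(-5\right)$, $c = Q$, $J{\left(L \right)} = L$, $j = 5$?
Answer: $-721$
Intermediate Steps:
$Q = - \frac{1}{5} \approx -0.2$
$c = - \frac{1}{5} \approx -0.2$
$W{\left(P \right)} = - 4 P$ ($W{\left(P \right)} = P - 5 P = - 4 P$)
$\left(-145 + W{\left(c \right)}\right) J{\left(j \right)} = \left(-145 - - \frac{4}{5}\right) 5 = \left(-145 + \frac{4}{5}\right) 5 = \left(- \frac{721}{5}\right) 5 = -721$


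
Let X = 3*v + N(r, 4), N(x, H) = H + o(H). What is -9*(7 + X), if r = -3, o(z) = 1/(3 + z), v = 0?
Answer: -702/7 ≈ -100.29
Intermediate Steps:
N(x, H) = H + 1/(3 + H)
X = 29/7 (X = 3*0 + (1 + 4*(3 + 4))/(3 + 4) = 0 + (1 + 4*7)/7 = 0 + (1 + 28)/7 = 0 + (⅐)*29 = 0 + 29/7 = 29/7 ≈ 4.1429)
-9*(7 + X) = -9*(7 + 29/7) = -9*78/7 = -702/7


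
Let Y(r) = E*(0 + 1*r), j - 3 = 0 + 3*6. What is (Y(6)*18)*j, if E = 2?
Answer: 4536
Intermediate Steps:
j = 21 (j = 3 + (0 + 3*6) = 3 + (0 + 18) = 3 + 18 = 21)
Y(r) = 2*r (Y(r) = 2*(0 + 1*r) = 2*(0 + r) = 2*r)
(Y(6)*18)*j = ((2*6)*18)*21 = (12*18)*21 = 216*21 = 4536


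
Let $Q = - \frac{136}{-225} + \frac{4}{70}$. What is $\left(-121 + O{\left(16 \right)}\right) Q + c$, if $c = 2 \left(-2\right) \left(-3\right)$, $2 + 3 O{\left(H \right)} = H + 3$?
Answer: $- \frac{303832}{4725} \approx -64.303$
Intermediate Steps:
$O{\left(H \right)} = \frac{1}{3} + \frac{H}{3}$ ($O{\left(H \right)} = - \frac{2}{3} + \frac{H + 3}{3} = - \frac{2}{3} + \frac{3 + H}{3} = - \frac{2}{3} + \left(1 + \frac{H}{3}\right) = \frac{1}{3} + \frac{H}{3}$)
$Q = \frac{1042}{1575}$ ($Q = \left(-136\right) \left(- \frac{1}{225}\right) + 4 \cdot \frac{1}{70} = \frac{136}{225} + \frac{2}{35} = \frac{1042}{1575} \approx 0.66159$)
$c = 12$ ($c = \left(-4\right) \left(-3\right) = 12$)
$\left(-121 + O{\left(16 \right)}\right) Q + c = \left(-121 + \left(\frac{1}{3} + \frac{1}{3} \cdot 16\right)\right) \frac{1042}{1575} + 12 = \left(-121 + \left(\frac{1}{3} + \frac{16}{3}\right)\right) \frac{1042}{1575} + 12 = \left(-121 + \frac{17}{3}\right) \frac{1042}{1575} + 12 = \left(- \frac{346}{3}\right) \frac{1042}{1575} + 12 = - \frac{360532}{4725} + 12 = - \frac{303832}{4725}$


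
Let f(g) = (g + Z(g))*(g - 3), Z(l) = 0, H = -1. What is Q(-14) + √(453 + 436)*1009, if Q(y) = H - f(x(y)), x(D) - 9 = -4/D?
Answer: -2909/49 + 1009*√889 ≈ 30025.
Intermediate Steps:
x(D) = 9 - 4/D
f(g) = g*(-3 + g) (f(g) = (g + 0)*(g - 3) = g*(-3 + g))
Q(y) = -1 - (6 - 4/y)*(9 - 4/y) (Q(y) = -1 - (9 - 4/y)*(-3 + (9 - 4/y)) = -1 - (9 - 4/y)*(6 - 4/y) = -1 - (6 - 4/y)*(9 - 4/y))
Q(-14) + √(453 + 436)*1009 = (-55 - 16/(-14)² + 60/(-14)) + √(453 + 436)*1009 = (-55 - 16*1/196 + 60*(-1/14)) + √889*1009 = (-55 - 4/49 - 30/7) + 1009*√889 = -2909/49 + 1009*√889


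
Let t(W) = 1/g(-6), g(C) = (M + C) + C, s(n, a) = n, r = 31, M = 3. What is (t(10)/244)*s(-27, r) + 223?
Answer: 54415/244 ≈ 223.01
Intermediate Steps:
g(C) = 3 + 2*C (g(C) = (3 + C) + C = 3 + 2*C)
t(W) = -1/9 (t(W) = 1/(3 + 2*(-6)) = 1/(3 - 12) = 1/(-9) = -1/9)
(t(10)/244)*s(-27, r) + 223 = -1/9/244*(-27) + 223 = -1/9*1/244*(-27) + 223 = -1/2196*(-27) + 223 = 3/244 + 223 = 54415/244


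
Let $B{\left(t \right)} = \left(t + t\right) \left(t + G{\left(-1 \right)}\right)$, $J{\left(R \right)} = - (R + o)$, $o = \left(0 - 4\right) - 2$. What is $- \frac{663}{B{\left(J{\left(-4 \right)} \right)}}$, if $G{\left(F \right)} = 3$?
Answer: $- \frac{51}{20} \approx -2.55$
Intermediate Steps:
$o = -6$ ($o = -4 - 2 = -6$)
$J{\left(R \right)} = 6 - R$ ($J{\left(R \right)} = - (R - 6) = - (-6 + R) = 6 - R$)
$B{\left(t \right)} = 2 t \left(3 + t\right)$ ($B{\left(t \right)} = \left(t + t\right) \left(t + 3\right) = 2 t \left(3 + t\right)$)
$- \frac{663}{B{\left(J{\left(-4 \right)} \right)}} = - \frac{663}{2 \left(6 - -4\right) \left(3 + \left(6 - -4\right)\right)} = - \frac{663}{2 \left(6 + 4\right) \left(3 + \left(6 + 4\right)\right)} = - \frac{663}{2 \cdot 10 \left(3 + 10\right)} = - \frac{663}{2 \cdot 10 \cdot 13} = - \frac{663}{260} = \left(-663\right) \frac{1}{260} = - \frac{51}{20}$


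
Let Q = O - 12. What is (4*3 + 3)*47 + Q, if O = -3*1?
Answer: 690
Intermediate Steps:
O = -3
Q = -15 (Q = -3 - 12 = -15)
(4*3 + 3)*47 + Q = (4*3 + 3)*47 - 15 = (12 + 3)*47 - 15 = 15*47 - 15 = 705 - 15 = 690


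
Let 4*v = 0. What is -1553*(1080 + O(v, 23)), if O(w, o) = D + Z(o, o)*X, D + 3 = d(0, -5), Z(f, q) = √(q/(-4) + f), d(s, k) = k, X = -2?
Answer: -1664816 + 1553*√69 ≈ -1.6519e+6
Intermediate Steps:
v = 0 (v = (¼)*0 = 0)
Z(f, q) = √(f - q/4) (Z(f, q) = √(q*(-¼) + f) = √(-q/4 + f) = √(f - q/4))
D = -8 (D = -3 - 5 = -8)
O(w, o) = -8 - √3*√o (O(w, o) = -8 + (√(-o + 4*o)/2)*(-2) = -8 + (√(3*o)/2)*(-2) = -8 + ((√3*√o)/2)*(-2) = -8 + (√3*√o/2)*(-2) = -8 - √3*√o)
-1553*(1080 + O(v, 23)) = -1553*(1080 + (-8 - √3*√23)) = -1553*(1080 + (-8 - √69)) = -1553*(1072 - √69) = -1664816 + 1553*√69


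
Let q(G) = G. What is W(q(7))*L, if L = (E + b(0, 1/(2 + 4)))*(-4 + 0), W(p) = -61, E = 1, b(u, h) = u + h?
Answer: 854/3 ≈ 284.67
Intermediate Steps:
b(u, h) = h + u
L = -14/3 (L = (1 + (1/(2 + 4) + 0))*(-4 + 0) = (1 + (1/6 + 0))*(-4) = (1 + (⅙ + 0))*(-4) = (1 + ⅙)*(-4) = (7/6)*(-4) = -14/3 ≈ -4.6667)
W(q(7))*L = -61*(-14/3) = 854/3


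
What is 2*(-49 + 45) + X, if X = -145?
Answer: -153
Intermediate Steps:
2*(-49 + 45) + X = 2*(-49 + 45) - 145 = 2*(-4) - 145 = -8 - 145 = -153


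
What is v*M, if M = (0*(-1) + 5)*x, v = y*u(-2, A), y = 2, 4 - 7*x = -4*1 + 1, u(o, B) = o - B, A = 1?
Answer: -30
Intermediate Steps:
x = 1 (x = 4/7 - (-4*1 + 1)/7 = 4/7 - (-4 + 1)/7 = 4/7 - ⅐*(-3) = 4/7 + 3/7 = 1)
v = -6 (v = 2*(-2 - 1*1) = 2*(-2 - 1) = 2*(-3) = -6)
M = 5 (M = (0*(-1) + 5)*1 = (0 + 5)*1 = 5*1 = 5)
v*M = -6*5 = -30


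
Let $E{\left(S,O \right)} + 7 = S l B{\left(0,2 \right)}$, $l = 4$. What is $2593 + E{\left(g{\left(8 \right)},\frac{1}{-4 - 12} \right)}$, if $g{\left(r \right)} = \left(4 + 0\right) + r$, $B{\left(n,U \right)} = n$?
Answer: $2586$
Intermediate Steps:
$g{\left(r \right)} = 4 + r$
$E{\left(S,O \right)} = -7$ ($E{\left(S,O \right)} = -7 + S 4 \cdot 0 = -7 + 4 S 0 = -7 + 0 = -7$)
$2593 + E{\left(g{\left(8 \right)},\frac{1}{-4 - 12} \right)} = 2593 - 7 = 2586$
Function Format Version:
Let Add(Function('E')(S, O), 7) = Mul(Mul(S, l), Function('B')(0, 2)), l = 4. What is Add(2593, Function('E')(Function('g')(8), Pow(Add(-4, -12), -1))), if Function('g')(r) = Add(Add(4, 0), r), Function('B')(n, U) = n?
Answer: 2586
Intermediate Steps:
Function('g')(r) = Add(4, r)
Function('E')(S, O) = -7 (Function('E')(S, O) = Add(-7, Mul(Mul(S, 4), 0)) = Add(-7, Mul(Mul(4, S), 0)) = Add(-7, 0) = -7)
Add(2593, Function('E')(Function('g')(8), Pow(Add(-4, -12), -1))) = Add(2593, -7) = 2586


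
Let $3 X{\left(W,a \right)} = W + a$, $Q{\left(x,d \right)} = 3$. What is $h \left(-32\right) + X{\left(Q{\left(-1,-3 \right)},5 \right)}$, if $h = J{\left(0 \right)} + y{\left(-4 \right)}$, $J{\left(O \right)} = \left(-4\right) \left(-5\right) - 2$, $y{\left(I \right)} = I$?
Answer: $- \frac{1336}{3} \approx -445.33$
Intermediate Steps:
$J{\left(O \right)} = 18$ ($J{\left(O \right)} = 20 - 2 = 18$)
$h = 14$ ($h = 18 - 4 = 14$)
$X{\left(W,a \right)} = \frac{W}{3} + \frac{a}{3}$ ($X{\left(W,a \right)} = \frac{W + a}{3} = \frac{W}{3} + \frac{a}{3}$)
$h \left(-32\right) + X{\left(Q{\left(-1,-3 \right)},5 \right)} = 14 \left(-32\right) + \left(\frac{1}{3} \cdot 3 + \frac{1}{3} \cdot 5\right) = -448 + \left(1 + \frac{5}{3}\right) = -448 + \frac{8}{3} = - \frac{1336}{3}$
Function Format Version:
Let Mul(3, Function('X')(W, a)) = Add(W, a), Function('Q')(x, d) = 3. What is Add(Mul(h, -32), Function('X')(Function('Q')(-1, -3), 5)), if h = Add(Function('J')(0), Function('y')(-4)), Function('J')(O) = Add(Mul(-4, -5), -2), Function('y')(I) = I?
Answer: Rational(-1336, 3) ≈ -445.33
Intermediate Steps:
Function('J')(O) = 18 (Function('J')(O) = Add(20, -2) = 18)
h = 14 (h = Add(18, -4) = 14)
Function('X')(W, a) = Add(Mul(Rational(1, 3), W), Mul(Rational(1, 3), a)) (Function('X')(W, a) = Mul(Rational(1, 3), Add(W, a)) = Add(Mul(Rational(1, 3), W), Mul(Rational(1, 3), a)))
Add(Mul(h, -32), Function('X')(Function('Q')(-1, -3), 5)) = Add(Mul(14, -32), Add(Mul(Rational(1, 3), 3), Mul(Rational(1, 3), 5))) = Add(-448, Add(1, Rational(5, 3))) = Add(-448, Rational(8, 3)) = Rational(-1336, 3)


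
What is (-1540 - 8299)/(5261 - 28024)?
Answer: 9839/22763 ≈ 0.43224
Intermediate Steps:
(-1540 - 8299)/(5261 - 28024) = -9839/(-22763) = -9839*(-1/22763) = 9839/22763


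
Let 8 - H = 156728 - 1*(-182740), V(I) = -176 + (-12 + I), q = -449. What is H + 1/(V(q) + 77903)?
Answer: -26228716359/77266 ≈ -3.3946e+5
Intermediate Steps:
V(I) = -188 + I
H = -339460 (H = 8 - (156728 - 1*(-182740)) = 8 - (156728 + 182740) = 8 - 1*339468 = 8 - 339468 = -339460)
H + 1/(V(q) + 77903) = -339460 + 1/((-188 - 449) + 77903) = -339460 + 1/(-637 + 77903) = -339460 + 1/77266 = -26228716359/77266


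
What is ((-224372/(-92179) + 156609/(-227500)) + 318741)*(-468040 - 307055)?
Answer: -1036188179733640683291/4194144500 ≈ -2.4706e+11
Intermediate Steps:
((-224372/(-92179) + 156609/(-227500)) + 318741)*(-468040 - 307055) = ((-224372*(-1/92179) + 156609*(-1/227500)) + 318741)*(-775095) = ((224372/92179 - 156609/227500) + 318741)*(-775095) = (36608568989/20970722500 + 318741)*(-775095) = (6684265668941489/20970722500)*(-775095) = -1036188179733640683291/4194144500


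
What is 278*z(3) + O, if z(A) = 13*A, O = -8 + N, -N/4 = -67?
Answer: 11102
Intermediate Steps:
N = 268 (N = -4*(-67) = 268)
O = 260 (O = -8 + 268 = 260)
278*z(3) + O = 278*(13*3) + 260 = 278*39 + 260 = 10842 + 260 = 11102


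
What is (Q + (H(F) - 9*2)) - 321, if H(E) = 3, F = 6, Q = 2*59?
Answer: -218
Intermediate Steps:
Q = 118
(Q + (H(F) - 9*2)) - 321 = (118 + (3 - 9*2)) - 321 = (118 + (3 - 18)) - 321 = (118 - 15) - 321 = 103 - 321 = -218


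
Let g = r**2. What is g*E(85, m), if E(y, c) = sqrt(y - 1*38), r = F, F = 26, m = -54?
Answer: 676*sqrt(47) ≈ 4634.4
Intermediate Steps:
r = 26
E(y, c) = sqrt(-38 + y) (E(y, c) = sqrt(y - 38) = sqrt(-38 + y))
g = 676 (g = 26**2 = 676)
g*E(85, m) = 676*sqrt(-38 + 85) = 676*sqrt(47)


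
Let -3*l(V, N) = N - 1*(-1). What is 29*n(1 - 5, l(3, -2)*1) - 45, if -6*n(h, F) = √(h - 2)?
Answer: -45 - 29*I*√6/6 ≈ -45.0 - 11.839*I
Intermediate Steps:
l(V, N) = -⅓ - N/3 (l(V, N) = -(N - 1*(-1))/3 = -(N + 1)/3 = -(1 + N)/3 = -⅓ - N/3)
n(h, F) = -√(-2 + h)/6 (n(h, F) = -√(h - 2)/6 = -√(-2 + h)/6)
29*n(1 - 5, l(3, -2)*1) - 45 = 29*(-√(-2 + (1 - 5))/6) - 45 = 29*(-√(-2 - 4)/6) - 45 = 29*(-I*√6/6) - 45 = -29*I*√6/6 - 45 = -45 - 29*I*√6/6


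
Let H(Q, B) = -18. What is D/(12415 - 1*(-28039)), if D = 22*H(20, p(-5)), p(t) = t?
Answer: -198/20227 ≈ -0.0097889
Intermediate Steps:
D = -396 (D = 22*(-18) = -396)
D/(12415 - 1*(-28039)) = -396/(12415 - 1*(-28039)) = -396/(12415 + 28039) = -396/40454 = -396*1/40454 = -198/20227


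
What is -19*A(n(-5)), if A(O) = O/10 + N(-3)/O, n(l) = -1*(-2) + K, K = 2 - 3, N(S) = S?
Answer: 551/10 ≈ 55.100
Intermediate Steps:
K = -1
n(l) = 1 (n(l) = -1*(-2) - 1 = 2 - 1 = 1)
A(O) = -3/O + O/10 (A(O) = O/10 - 3/O = -3/O + O/10)
-19*A(n(-5)) = -19*(-3/1 + (⅒)*1) = -19*(-3*1 + ⅒) = -19*(-3 + ⅒) = -19*(-29/10) = 551/10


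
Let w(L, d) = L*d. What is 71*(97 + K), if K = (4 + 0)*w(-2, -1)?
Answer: 7455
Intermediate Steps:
K = 8 (K = (4 + 0)*(-2*(-1)) = 4*2 = 8)
71*(97 + K) = 71*(97 + 8) = 71*105 = 7455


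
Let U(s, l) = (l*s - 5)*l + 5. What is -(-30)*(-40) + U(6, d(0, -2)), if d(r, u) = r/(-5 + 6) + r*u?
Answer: -1195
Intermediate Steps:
d(r, u) = r + r*u (d(r, u) = r/1 + r*u = 1*r + r*u = r + r*u)
U(s, l) = 5 + l*(-5 + l*s) (U(s, l) = (-5 + l*s)*l + 5 = l*(-5 + l*s) + 5 = 5 + l*(-5 + l*s))
-(-30)*(-40) + U(6, d(0, -2)) = -(-30)*(-40) + (5 - 0*(1 - 2) + 6*(0*(1 - 2))**2) = -30*40 + (5 - 0*(-1) + 6*(0*(-1))**2) = -1200 + (5 - 5*0 + 6*0**2) = -1200 + (5 + 0 + 6*0) = -1200 + (5 + 0 + 0) = -1200 + 5 = -1195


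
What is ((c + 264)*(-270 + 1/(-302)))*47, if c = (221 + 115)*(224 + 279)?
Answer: -324361291572/151 ≈ -2.1481e+9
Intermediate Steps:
c = 169008 (c = 336*503 = 169008)
((c + 264)*(-270 + 1/(-302)))*47 = ((169008 + 264)*(-270 + 1/(-302)))*47 = (169272*(-270 - 1/302))*47 = (169272*(-81541/302))*47 = -6901304076/151*47 = -324361291572/151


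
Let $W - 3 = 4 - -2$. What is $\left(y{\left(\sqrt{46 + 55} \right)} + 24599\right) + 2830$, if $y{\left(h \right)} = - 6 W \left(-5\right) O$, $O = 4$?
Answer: $28509$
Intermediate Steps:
$W = 9$ ($W = 3 + \left(4 - -2\right) = 3 + \left(4 + 2\right) = 3 + 6 = 9$)
$y{\left(h \right)} = 1080$ ($y{\left(h \right)} = - 6 \cdot 9 \left(-5\right) 4 = - 6 \left(\left(-45\right) 4\right) = \left(-6\right) \left(-180\right) = 1080$)
$\left(y{\left(\sqrt{46 + 55} \right)} + 24599\right) + 2830 = \left(1080 + 24599\right) + 2830 = 25679 + 2830 = 28509$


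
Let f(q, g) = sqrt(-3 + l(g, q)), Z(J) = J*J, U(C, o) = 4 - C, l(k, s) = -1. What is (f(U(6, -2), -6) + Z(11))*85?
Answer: 10285 + 170*I ≈ 10285.0 + 170.0*I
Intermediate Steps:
Z(J) = J**2
f(q, g) = 2*I (f(q, g) = sqrt(-3 - 1) = sqrt(-4) = 2*I)
(f(U(6, -2), -6) + Z(11))*85 = (2*I + 11**2)*85 = (2*I + 121)*85 = (121 + 2*I)*85 = 10285 + 170*I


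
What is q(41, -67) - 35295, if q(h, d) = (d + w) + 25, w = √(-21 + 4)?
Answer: -35337 + I*√17 ≈ -35337.0 + 4.1231*I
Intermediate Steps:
w = I*√17 (w = √(-17) = I*√17 ≈ 4.1231*I)
q(h, d) = 25 + d + I*√17 (q(h, d) = (d + I*√17) + 25 = 25 + d + I*√17)
q(41, -67) - 35295 = (25 - 67 + I*√17) - 35295 = (-42 + I*√17) - 35295 = -35337 + I*√17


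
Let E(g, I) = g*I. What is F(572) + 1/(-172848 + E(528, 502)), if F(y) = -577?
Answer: -53204015/92208 ≈ -577.00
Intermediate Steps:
E(g, I) = I*g
F(572) + 1/(-172848 + E(528, 502)) = -577 + 1/(-172848 + 502*528) = -577 + 1/(-172848 + 265056) = -577 + 1/92208 = -53204015/92208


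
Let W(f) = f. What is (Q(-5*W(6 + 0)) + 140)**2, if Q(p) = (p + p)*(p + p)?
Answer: 13987600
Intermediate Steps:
Q(p) = 4*p**2 (Q(p) = (2*p)*(2*p) = 4*p**2)
(Q(-5*W(6 + 0)) + 140)**2 = (4*(-5*(6 + 0))**2 + 140)**2 = (4*(-5*6)**2 + 140)**2 = (4*(-30)**2 + 140)**2 = (4*900 + 140)**2 = (3600 + 140)**2 = 3740**2 = 13987600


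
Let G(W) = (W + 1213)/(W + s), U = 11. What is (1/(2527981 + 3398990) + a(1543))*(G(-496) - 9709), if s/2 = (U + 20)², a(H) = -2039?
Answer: 83654935241674078/4225930323 ≈ 1.9796e+7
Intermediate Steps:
s = 1922 (s = 2*(11 + 20)² = 2*31² = 2*961 = 1922)
G(W) = (1213 + W)/(1922 + W) (G(W) = (W + 1213)/(W + 1922) = (1213 + W)/(1922 + W))
(1/(2527981 + 3398990) + a(1543))*(G(-496) - 9709) = (1/(2527981 + 3398990) - 2039)*((1213 - 496)/(1922 - 496) - 9709) = (1/5926971 - 2039)*(717/1426 - 9709) = (1/5926971 - 2039)*((1/1426)*717 - 9709) = -12085093868*(717/1426 - 9709)/5926971 = -12085093868/5926971*(-13844317/1426) = 83654935241674078/4225930323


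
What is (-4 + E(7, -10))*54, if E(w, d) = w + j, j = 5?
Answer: 432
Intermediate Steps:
E(w, d) = 5 + w (E(w, d) = w + 5 = 5 + w)
(-4 + E(7, -10))*54 = (-4 + (5 + 7))*54 = (-4 + 12)*54 = 8*54 = 432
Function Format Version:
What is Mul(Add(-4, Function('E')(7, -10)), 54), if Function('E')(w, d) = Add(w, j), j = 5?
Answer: 432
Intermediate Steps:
Function('E')(w, d) = Add(5, w) (Function('E')(w, d) = Add(w, 5) = Add(5, w))
Mul(Add(-4, Function('E')(7, -10)), 54) = Mul(Add(-4, Add(5, 7)), 54) = Mul(Add(-4, 12), 54) = Mul(8, 54) = 432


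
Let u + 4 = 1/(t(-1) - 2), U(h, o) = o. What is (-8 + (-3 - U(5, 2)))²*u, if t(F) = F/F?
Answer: -845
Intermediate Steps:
t(F) = 1
u = -5 (u = -4 + 1/(1 - 2) = -4 + 1/(-1) = -4 - 1 = -5)
(-8 + (-3 - U(5, 2)))²*u = (-8 + (-3 - 1*2))²*(-5) = (-8 + (-3 - 2))²*(-5) = (-8 - 5)²*(-5) = (-13)²*(-5) = 169*(-5) = -845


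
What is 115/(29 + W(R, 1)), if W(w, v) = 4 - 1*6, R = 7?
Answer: 115/27 ≈ 4.2593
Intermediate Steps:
W(w, v) = -2 (W(w, v) = 4 - 6 = -2)
115/(29 + W(R, 1)) = 115/(29 - 2) = 115/27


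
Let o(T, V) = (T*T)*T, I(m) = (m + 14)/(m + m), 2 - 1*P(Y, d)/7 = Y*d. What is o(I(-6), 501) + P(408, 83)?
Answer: -6399926/27 ≈ -2.3703e+5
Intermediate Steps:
P(Y, d) = 14 - 7*Y*d
I(m) = (14 + m)/(2*m) (I(m) = (14 + m)/((2*m)) = (14 + m)*(1/(2*m)) = (14 + m)/(2*m))
o(T, V) = T**3 (o(T, V) = T**2*T = T**3)
o(I(-6), 501) + P(408, 83) = ((1/2)*(14 - 6)/(-6))**3 + (14 - 7*408*83) = ((1/2)*(-1/6)*8)**3 + (14 - 237048) = (-2/3)**3 - 237034 = -8/27 - 237034 = -6399926/27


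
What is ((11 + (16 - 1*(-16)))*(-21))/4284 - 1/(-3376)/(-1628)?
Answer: -59083427/280302528 ≈ -0.21078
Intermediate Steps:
((11 + (16 - 1*(-16)))*(-21))/4284 - 1/(-3376)/(-1628) = ((11 + (16 + 16))*(-21))*(1/4284) - 1*(-1/3376)*(-1/1628) = ((11 + 32)*(-21))*(1/4284) + (1/3376)*(-1/1628) = (43*(-21))*(1/4284) - 1/5496128 = -903*1/4284 - 1/5496128 = -43/204 - 1/5496128 = -59083427/280302528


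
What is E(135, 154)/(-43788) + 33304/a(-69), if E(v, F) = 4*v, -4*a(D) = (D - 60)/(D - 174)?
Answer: -39374521839/156907 ≈ -2.5094e+5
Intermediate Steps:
a(D) = -(-60 + D)/(4*(-174 + D)) (a(D) = -(D - 60)/(4*(D - 174)) = -(-60 + D)/(4*(-174 + D)))
E(135, 154)/(-43788) + 33304/a(-69) = (4*135)/(-43788) + 33304/(((60 - 1*(-69))/(4*(-174 - 69)))) = 540*(-1/43788) + 33304/(((¼)*(60 + 69)/(-243))) = -45/3649 + 33304/(((¼)*(-1/243)*129)) = -45/3649 + 33304/(-43/324) = -45/3649 + 33304*(-324/43) = -45/3649 - 10790496/43 = -39374521839/156907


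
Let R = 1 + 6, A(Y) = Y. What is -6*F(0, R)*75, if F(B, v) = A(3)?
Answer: -1350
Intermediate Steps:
R = 7
F(B, v) = 3
-6*F(0, R)*75 = -6*3*75 = -18*75 = -1350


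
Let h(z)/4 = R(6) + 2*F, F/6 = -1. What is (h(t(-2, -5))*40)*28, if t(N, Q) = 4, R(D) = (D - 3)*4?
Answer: 0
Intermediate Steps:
R(D) = -12 + 4*D (R(D) = (-3 + D)*4 = -12 + 4*D)
F = -6 (F = 6*(-1) = -6)
h(z) = 0 (h(z) = 4*((-12 + 4*6) + 2*(-6)) = 4*((-12 + 24) - 12) = 4*(12 - 12) = 4*0 = 0)
(h(t(-2, -5))*40)*28 = (0*40)*28 = 0*28 = 0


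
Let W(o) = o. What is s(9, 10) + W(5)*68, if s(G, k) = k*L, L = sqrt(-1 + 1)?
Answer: 340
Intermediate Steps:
L = 0 (L = sqrt(0) = 0)
s(G, k) = 0 (s(G, k) = k*0 = 0)
s(9, 10) + W(5)*68 = 0 + 5*68 = 0 + 340 = 340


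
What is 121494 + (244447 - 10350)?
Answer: 355591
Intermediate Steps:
121494 + (244447 - 10350) = 121494 + 234097 = 355591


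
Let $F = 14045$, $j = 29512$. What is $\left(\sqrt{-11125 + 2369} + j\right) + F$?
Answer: $43557 + 2 i \sqrt{2189} \approx 43557.0 + 93.573 i$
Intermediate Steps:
$\left(\sqrt{-11125 + 2369} + j\right) + F = \left(\sqrt{-11125 + 2369} + 29512\right) + 14045 = \left(\sqrt{-8756} + 29512\right) + 14045 = \left(2 i \sqrt{2189} + 29512\right) + 14045 = \left(29512 + 2 i \sqrt{2189}\right) + 14045 = 43557 + 2 i \sqrt{2189}$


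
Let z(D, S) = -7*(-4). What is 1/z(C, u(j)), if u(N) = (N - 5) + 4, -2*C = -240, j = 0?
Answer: 1/28 ≈ 0.035714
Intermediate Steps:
C = 120 (C = -1/2*(-240) = 120)
u(N) = -1 + N (u(N) = (-5 + N) + 4 = -1 + N)
z(D, S) = 28
1/z(C, u(j)) = 1/28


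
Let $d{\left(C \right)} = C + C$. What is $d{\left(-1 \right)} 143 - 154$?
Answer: $-440$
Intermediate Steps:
$d{\left(C \right)} = 2 C$
$d{\left(-1 \right)} 143 - 154 = 2 \left(-1\right) 143 - 154 = \left(-2\right) 143 - 154 = -286 - 154 = -440$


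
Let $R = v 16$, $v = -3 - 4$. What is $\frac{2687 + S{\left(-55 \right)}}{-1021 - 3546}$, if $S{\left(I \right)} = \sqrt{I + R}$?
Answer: $- \frac{2687}{4567} - \frac{i \sqrt{167}}{4567} \approx -0.58835 - 0.0028296 i$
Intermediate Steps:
$v = -7$
$R = -112$ ($R = \left(-7\right) 16 = -112$)
$S{\left(I \right)} = \sqrt{-112 + I}$ ($S{\left(I \right)} = \sqrt{I - 112} = \sqrt{-112 + I}$)
$\frac{2687 + S{\left(-55 \right)}}{-1021 - 3546} = \frac{2687 + \sqrt{-112 - 55}}{-1021 - 3546} = \frac{2687 + \sqrt{-167}}{-1021 - 3546} = \frac{2687 + i \sqrt{167}}{-4567} = \left(2687 + i \sqrt{167}\right) \left(- \frac{1}{4567}\right) = - \frac{2687}{4567} - \frac{i \sqrt{167}}{4567}$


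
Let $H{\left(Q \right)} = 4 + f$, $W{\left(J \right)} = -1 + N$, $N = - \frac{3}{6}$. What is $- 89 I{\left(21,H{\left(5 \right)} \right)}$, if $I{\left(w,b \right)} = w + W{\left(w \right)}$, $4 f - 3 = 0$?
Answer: $- \frac{3471}{2} \approx -1735.5$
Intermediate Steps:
$f = \frac{3}{4}$ ($f = \frac{3}{4} + \frac{1}{4} \cdot 0 = \frac{3}{4} + 0 = \frac{3}{4} \approx 0.75$)
$N = - \frac{1}{2}$ ($N = \left(-3\right) \frac{1}{6} = - \frac{1}{2} \approx -0.5$)
$W{\left(J \right)} = - \frac{3}{2}$ ($W{\left(J \right)} = -1 - \frac{1}{2} = - \frac{3}{2}$)
$H{\left(Q \right)} = \frac{19}{4}$ ($H{\left(Q \right)} = 4 + \frac{3}{4} = \frac{19}{4}$)
$I{\left(w,b \right)} = - \frac{3}{2} + w$ ($I{\left(w,b \right)} = w - \frac{3}{2} = - \frac{3}{2} + w$)
$- 89 I{\left(21,H{\left(5 \right)} \right)} = - 89 \left(- \frac{3}{2} + 21\right) = \left(-89\right) \frac{39}{2} = - \frac{3471}{2}$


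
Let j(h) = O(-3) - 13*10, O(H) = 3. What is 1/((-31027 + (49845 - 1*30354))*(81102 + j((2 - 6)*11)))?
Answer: -1/934127600 ≈ -1.0705e-9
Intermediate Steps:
j(h) = -127 (j(h) = 3 - 13*10 = 3 - 130 = -127)
1/((-31027 + (49845 - 1*30354))*(81102 + j((2 - 6)*11))) = 1/((-31027 + (49845 - 1*30354))*(81102 - 127)) = 1/((-31027 + (49845 - 30354))*80975) = 1/((-31027 + 19491)*80975) = 1/(-11536*80975) = 1/(-934127600) = -1/934127600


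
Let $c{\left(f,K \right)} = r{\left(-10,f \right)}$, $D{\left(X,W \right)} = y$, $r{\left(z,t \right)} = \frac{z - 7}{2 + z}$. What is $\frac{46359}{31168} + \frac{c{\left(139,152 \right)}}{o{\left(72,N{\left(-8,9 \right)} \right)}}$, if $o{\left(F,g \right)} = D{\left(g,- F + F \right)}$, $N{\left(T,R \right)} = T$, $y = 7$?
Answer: $\frac{390745}{218176} \approx 1.791$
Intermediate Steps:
$r{\left(z,t \right)} = \frac{-7 + z}{2 + z}$
$D{\left(X,W \right)} = 7$
$o{\left(F,g \right)} = 7$
$c{\left(f,K \right)} = \frac{17}{8}$ ($c{\left(f,K \right)} = \frac{-7 - 10}{2 - 10} = \frac{1}{-8} \left(-17\right) = \left(- \frac{1}{8}\right) \left(-17\right) = \frac{17}{8}$)
$\frac{46359}{31168} + \frac{c{\left(139,152 \right)}}{o{\left(72,N{\left(-8,9 \right)} \right)}} = \frac{46359}{31168} + \frac{17}{8 \cdot 7} = 46359 \cdot \frac{1}{31168} + \frac{17}{8} \cdot \frac{1}{7} = \frac{46359}{31168} + \frac{17}{56} = \frac{390745}{218176}$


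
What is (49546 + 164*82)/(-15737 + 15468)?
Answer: -62994/269 ≈ -234.18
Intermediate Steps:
(49546 + 164*82)/(-15737 + 15468) = (49546 + 13448)/(-269) = 62994*(-1/269) = -62994/269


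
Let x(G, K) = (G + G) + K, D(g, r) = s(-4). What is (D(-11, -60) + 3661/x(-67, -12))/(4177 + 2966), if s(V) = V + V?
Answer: -4829/1042878 ≈ -0.0046305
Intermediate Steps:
s(V) = 2*V
D(g, r) = -8 (D(g, r) = 2*(-4) = -8)
x(G, K) = K + 2*G (x(G, K) = 2*G + K = K + 2*G)
(D(-11, -60) + 3661/x(-67, -12))/(4177 + 2966) = (-8 + 3661/(-12 + 2*(-67)))/(4177 + 2966) = (-8 + 3661/(-12 - 134))/7143 = (-8 + 3661/(-146))*(1/7143) = (-8 + 3661*(-1/146))*(1/7143) = (-8 - 3661/146)*(1/7143) = -4829/146*1/7143 = -4829/1042878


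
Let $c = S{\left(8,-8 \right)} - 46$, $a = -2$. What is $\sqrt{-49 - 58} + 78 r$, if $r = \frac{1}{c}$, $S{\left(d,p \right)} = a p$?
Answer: $- \frac{13}{5} + i \sqrt{107} \approx -2.6 + 10.344 i$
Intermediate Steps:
$S{\left(d,p \right)} = - 2 p$
$c = -30$ ($c = \left(-2\right) \left(-8\right) - 46 = 16 - 46 = -30$)
$r = - \frac{1}{30}$ ($r = \frac{1}{-30} = - \frac{1}{30} \approx -0.033333$)
$\sqrt{-49 - 58} + 78 r = \sqrt{-49 - 58} + 78 \left(- \frac{1}{30}\right) = \sqrt{-107} - \frac{13}{5} = i \sqrt{107} - \frac{13}{5} = - \frac{13}{5} + i \sqrt{107}$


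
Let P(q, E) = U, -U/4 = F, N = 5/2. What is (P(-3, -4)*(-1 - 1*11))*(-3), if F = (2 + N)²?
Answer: -2916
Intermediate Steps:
N = 5/2 (N = 5*(½) = 5/2 ≈ 2.5000)
F = 81/4 (F = (2 + 5/2)² = (9/2)² = 81/4 ≈ 20.250)
U = -81 (U = -4*81/4 = -81)
P(q, E) = -81
(P(-3, -4)*(-1 - 1*11))*(-3) = -81*(-1 - 1*11)*(-3) = -81*(-1 - 11)*(-3) = -81*(-12)*(-3) = 972*(-3) = -2916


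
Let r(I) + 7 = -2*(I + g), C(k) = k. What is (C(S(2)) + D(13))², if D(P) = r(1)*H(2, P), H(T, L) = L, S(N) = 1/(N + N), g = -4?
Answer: 2601/16 ≈ 162.56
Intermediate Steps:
S(N) = 1/(2*N)
r(I) = 1 - 2*I (r(I) = -7 - 2*(I - 4) = -7 - 2*(-4 + I) = -7 + (8 - 2*I) = 1 - 2*I)
D(P) = -P (D(P) = (1 - 2*1)*P = (1 - 2)*P = -P)
(C(S(2)) + D(13))² = ((½)/2 - 1*13)² = ((½)*(½) - 13)² = (¼ - 13)² = (-51/4)² = 2601/16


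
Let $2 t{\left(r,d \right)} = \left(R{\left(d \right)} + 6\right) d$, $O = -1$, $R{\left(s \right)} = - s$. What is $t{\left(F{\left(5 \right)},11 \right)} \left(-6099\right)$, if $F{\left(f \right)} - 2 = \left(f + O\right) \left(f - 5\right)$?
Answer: $\frac{335445}{2} \approx 1.6772 \cdot 10^{5}$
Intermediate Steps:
$F{\left(f \right)} = 2 + \left(-1 + f\right) \left(-5 + f\right)$ ($F{\left(f \right)} = 2 + \left(f - 1\right) \left(f - 5\right) = 2 + \left(-1 + f\right) \left(-5 + f\right)$)
$t{\left(r,d \right)} = \frac{d \left(6 - d\right)}{2}$ ($t{\left(r,d \right)} = \frac{\left(- d + 6\right) d}{2} = \frac{\left(6 - d\right) d}{2} = \frac{d \left(6 - d\right)}{2}$)
$t{\left(F{\left(5 \right)},11 \right)} \left(-6099\right) = \frac{1}{2} \cdot 11 \left(6 - 11\right) \left(-6099\right) = \frac{1}{2} \cdot 11 \left(-5\right) \left(-6099\right) = \left(- \frac{55}{2}\right) \left(-6099\right) = \frac{335445}{2}$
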